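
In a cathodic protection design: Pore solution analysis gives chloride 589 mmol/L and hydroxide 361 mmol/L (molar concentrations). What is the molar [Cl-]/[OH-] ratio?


Threshold parameter = [Cl-] / [OH-] (molar basis; both in mmol/L, so units cancel)
Ratio = 589 / 361 = 1.63

1.63


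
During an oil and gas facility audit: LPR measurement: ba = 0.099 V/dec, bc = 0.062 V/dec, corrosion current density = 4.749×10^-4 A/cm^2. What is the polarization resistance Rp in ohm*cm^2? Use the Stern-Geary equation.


Apply the Stern-Geary equation: Rp = ba*bc / (2.303*icorr*(ba+bc))
ba*bc = 0.099*0.062 = 0.006138
ba+bc = 0.161; 2.303*icorr*(ba+bc) = 2.303*4.749×10^-4*0.161 = 1.7608485×10^-4
Rp = 0.006138 / 1.7608485×10^-4 = 34.9 ohm*cm^2

34.9 ohm*cm^2


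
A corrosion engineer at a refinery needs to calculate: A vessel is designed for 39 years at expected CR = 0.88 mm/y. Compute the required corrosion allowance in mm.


Corrosion allowance = CR × design life
CA = 0.88 * 39 = 34.32 mm

34.32 mm


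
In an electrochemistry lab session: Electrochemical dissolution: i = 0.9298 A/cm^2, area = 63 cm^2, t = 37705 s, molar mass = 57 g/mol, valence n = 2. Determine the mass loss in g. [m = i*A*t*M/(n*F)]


Apply Faraday's law: m = i*A*t*M / (n*F)
Total charge passed Q = i*A*t = 0.9298*63*37705 = 2208660.867 C
m = Q*M/(n*F) = 2208660.867*57/(2*96485) = 652.4 g

652.4 g


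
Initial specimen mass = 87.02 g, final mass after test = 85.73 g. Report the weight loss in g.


Weight loss = initial − final
WL = 87.02 − 85.73 = 1.29 g

1.29 g


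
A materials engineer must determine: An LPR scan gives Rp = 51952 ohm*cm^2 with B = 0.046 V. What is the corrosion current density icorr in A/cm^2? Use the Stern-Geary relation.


Apply the Stern-Geary relation: icorr = B / Rp
icorr = 0.046 / 51952 = 8.854×10^-7 A/cm^2

8.854×10^-7 A/cm^2


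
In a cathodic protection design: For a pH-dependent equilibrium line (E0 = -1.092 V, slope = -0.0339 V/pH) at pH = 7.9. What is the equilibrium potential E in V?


Apply the Pourbaix line equation: E = E0 + slope*pH
E = -1.092 + (-0.0339)*7.9 = -1.092 + (-0.26781) = -1.35981 V
Rounded to 3 decimal places: E = -1.360 V

-1.360 V


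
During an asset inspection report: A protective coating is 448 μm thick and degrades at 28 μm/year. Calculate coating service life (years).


Service life = thickness / degradation rate
Life = 448 / 28 = 16.0 years

16.0 years


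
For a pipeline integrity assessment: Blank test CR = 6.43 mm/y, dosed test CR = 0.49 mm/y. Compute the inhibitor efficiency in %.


Apply the inhibitor-efficiency definition: IE = (CR_blank − CR_inh)/CR_blank × 100
IE = (6.43 − 0.49) / 6.43 × 100
IE = 5.94 / 6.43 × 100 = 92.4 %

92.4 %


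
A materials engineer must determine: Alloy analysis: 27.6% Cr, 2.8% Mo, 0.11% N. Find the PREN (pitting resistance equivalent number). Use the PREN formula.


Apply the PREN formula: PREN = Cr + 3.3*Mo + 16*N
PREN = 27.6 + 3.3*2.8 + 16*0.11
PREN = 27.6 + 9.24 + 1.76 = 38.6

38.6


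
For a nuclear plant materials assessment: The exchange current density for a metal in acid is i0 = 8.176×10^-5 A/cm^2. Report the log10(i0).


i0 = 8.176×10^-5 A/cm^2
log10(i0) = -4.087

-4.087


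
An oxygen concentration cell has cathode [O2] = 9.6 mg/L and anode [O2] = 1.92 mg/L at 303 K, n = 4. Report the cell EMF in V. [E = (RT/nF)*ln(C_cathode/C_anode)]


Apply the Nernst concentration-cell relation: E = (RT/nF)*ln(C_cathode/C_anode)
RT/nF = 8.314*303/(4*96485) = 0.00652729 V
ln(9.6/1.92) = 1.60944
E = 0.00652729 * 1.60944 = 0.01051 V

0.01051 V


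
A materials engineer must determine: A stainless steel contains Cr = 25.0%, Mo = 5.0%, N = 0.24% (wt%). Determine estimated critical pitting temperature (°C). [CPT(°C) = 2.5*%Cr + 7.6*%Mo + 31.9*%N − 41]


Apply the ASTM G48 empirical CPT estimate: CPT(°C) = 2.5*%Cr + 7.6*%Mo + 31.9*%N − 41
2.5*25.0 = 62.5; 7.6*5.0 = 38; 31.9*0.24 = 7.656
CPT = 62.5 + 38 + 7.656 − 41 = 67.156 °C
Rounded to 0.1 °C: CPT ≈ 67.2 °C

67.2 °C


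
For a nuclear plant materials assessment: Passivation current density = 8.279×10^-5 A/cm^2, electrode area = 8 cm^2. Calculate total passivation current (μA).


I = i_pass * A, then convert A → μA (×10^6)
I = 8.279×10^-5 * 8 * 10^6 = 662.32 μA

662.32 μA


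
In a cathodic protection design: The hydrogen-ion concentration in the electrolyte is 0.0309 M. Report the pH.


pH = −log10[H+]
pH = −log10(0.0309) = 1.51

1.51


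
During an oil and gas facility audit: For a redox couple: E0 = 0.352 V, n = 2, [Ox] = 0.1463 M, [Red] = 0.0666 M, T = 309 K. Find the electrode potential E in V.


Apply the Nernst equation: E = E0 + (RT/nF)*ln([Ox]/[Red])
Step 1: RT/nF = 8.314*309/(2*96485) = 0.01331308 V
Step 2: [Ox]/[Red] = 0.1463/0.0666 = 2.196697
Step 3: ln(2.196697) = 0.786955
Step 4: correction = 0.01331308 * 0.786955 = 0.01 V
E = 0.352 + 0.01 = 0.362 V

0.362 V


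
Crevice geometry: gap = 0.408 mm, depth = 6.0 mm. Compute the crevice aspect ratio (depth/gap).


Aspect ratio = depth / gap
Ratio = 6.0 / 0.408 = 14.7

14.7


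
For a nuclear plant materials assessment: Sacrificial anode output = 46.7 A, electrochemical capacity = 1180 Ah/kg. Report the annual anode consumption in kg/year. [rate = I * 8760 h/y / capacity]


Annual consumption = current * hours per year / capacity
Rate = 46.7 * 8760 / 1180 = 346.7 kg/year

346.7 kg/year


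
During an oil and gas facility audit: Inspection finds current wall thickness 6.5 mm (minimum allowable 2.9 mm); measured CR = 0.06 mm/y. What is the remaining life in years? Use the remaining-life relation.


Apply the remaining-life relation: RL = (t_current − t_min) / CR
RL = (6.5 − 2.9) / 0.06 = 3.6 / 0.06 = 60.0 years

60.0 years


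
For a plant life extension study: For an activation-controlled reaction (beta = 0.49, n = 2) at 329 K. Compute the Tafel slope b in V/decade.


Apply the Tafel slope relation: b = 2.303*R*T/(beta*n*F)
Numerator: 2.303 * 8.314 * 329 = 6299.41
Denominator: 0.49 * 2 * 96485 = 94555.3
b = 6299.41 / 94555.3 = 0.067 V/decade

0.067 V/decade


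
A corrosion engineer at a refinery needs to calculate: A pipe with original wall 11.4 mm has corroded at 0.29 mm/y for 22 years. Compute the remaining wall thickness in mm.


Remaining wall = original − CR × time
t = 11.4 − 0.29*22 = 11.4 − 6.38 = 5.02 mm

5.02 mm


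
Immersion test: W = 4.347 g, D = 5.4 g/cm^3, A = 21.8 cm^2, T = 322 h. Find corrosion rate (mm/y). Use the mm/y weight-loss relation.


Apply the mm/y weight-loss relation: CR = 87600 * W / (D * A * T)
Numerator: 87600 * 4.347 = 380797.2
Denominator: 5.4 * 21.8 * 322 = 37905.84
CR = 380797.2 / 37905.84 = 10.04587 mm/y

10.04587 mm/y


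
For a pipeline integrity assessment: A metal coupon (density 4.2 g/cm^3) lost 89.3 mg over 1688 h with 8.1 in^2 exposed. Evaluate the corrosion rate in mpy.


Apply the mpy weight-loss relation: CR = 534 * W / (D * A * T)
Numerator: 534 * 89.3 = 47686.2
Denominator: 4.2 * 8.1 * 1688 = 57425.76
CR = 47686.2 / 57425.76 = 0.8304 mpy

0.8304 mpy


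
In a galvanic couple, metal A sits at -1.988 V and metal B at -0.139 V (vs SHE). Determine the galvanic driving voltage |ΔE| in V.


Driving voltage is the absolute potential difference.
|ΔE| = |-1.988 − (-0.139)| = 1.849 V

1.849 V


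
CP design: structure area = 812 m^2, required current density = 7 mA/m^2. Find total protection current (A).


I = area * current density, then convert mA → A (÷1000)
I = 812 * 7 / 1000 = 5.68 A

5.68 A


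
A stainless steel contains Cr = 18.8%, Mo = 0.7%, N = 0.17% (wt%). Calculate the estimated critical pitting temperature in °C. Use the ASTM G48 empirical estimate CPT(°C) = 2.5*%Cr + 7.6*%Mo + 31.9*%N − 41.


Apply the ASTM G48 empirical CPT estimate: CPT(°C) = 2.5*%Cr + 7.6*%Mo + 31.9*%N − 41
2.5*18.8 = 47; 7.6*0.7 = 5.32; 31.9*0.17 = 5.423
CPT = 47 + 5.32 + 5.423 − 41 = 16.743 °C
Rounded to 0.1 °C: CPT ≈ 16.7 °C

16.7 °C


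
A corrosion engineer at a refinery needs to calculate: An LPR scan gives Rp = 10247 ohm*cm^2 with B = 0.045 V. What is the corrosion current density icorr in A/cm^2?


Apply the Stern-Geary relation: icorr = B / Rp
icorr = 0.045 / 10247 = 4.392×10^-6 A/cm^2

4.392×10^-6 A/cm^2


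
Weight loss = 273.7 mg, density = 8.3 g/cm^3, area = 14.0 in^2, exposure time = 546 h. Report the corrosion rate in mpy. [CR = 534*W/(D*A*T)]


Apply the mpy weight-loss relation: CR = 534 * W / (D * A * T)
Numerator: 534 * 273.7 = 146155.8
Denominator: 8.3 * 14.0 * 546 = 63445.2
CR = 146155.8 / 63445.2 = 2.3037 mpy

2.3037 mpy


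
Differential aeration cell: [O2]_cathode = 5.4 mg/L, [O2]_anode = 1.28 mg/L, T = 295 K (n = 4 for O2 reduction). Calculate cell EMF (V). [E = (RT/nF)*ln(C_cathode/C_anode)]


Apply the Nernst concentration-cell relation: E = (RT/nF)*ln(C_cathode/C_anode)
RT/nF = 8.314*295/(4*96485) = 0.00635495 V
ln(5.4/1.28) = 1.43954
E = 0.00635495 * 1.43954 = 0.00915 V

0.00915 V


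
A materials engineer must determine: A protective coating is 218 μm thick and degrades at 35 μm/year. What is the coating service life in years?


Service life = thickness / degradation rate
Life = 218 / 35 = 6.2 years

6.2 years


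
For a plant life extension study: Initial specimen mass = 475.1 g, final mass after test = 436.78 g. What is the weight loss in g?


Weight loss = initial − final
WL = 475.1 − 436.78 = 38.32 g

38.32 g


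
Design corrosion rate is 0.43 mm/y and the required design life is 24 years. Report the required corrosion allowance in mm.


Corrosion allowance = CR × design life
CA = 0.43 * 24 = 10.32 mm

10.32 mm


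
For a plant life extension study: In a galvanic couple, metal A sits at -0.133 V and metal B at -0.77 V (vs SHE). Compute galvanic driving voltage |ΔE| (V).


Driving voltage is the absolute potential difference.
|ΔE| = |-0.133 − (-0.77)| = 0.637 V

0.637 V


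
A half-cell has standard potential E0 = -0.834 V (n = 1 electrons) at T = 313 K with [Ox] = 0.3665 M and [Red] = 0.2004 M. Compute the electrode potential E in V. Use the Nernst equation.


Apply the Nernst equation: E = E0 + (RT/nF)*ln([Ox]/[Red])
Step 1: RT/nF = 8.314*313/(1*96485) = 0.02697085 V
Step 2: [Ox]/[Red] = 0.3665/0.2004 = 1.828842
Step 3: ln(1.828842) = 0.603683
Step 4: correction = 0.02697085 * 0.603683 = 0.0163 V
E = -0.834 + 0.0163 = -0.8177 V

-0.8177 V


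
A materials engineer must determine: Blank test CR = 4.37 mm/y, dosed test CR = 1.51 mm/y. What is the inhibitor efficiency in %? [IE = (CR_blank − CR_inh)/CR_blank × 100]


Apply the inhibitor-efficiency definition: IE = (CR_blank − CR_inh)/CR_blank × 100
IE = (4.37 − 1.51) / 4.37 × 100
IE = 2.86 / 4.37 × 100 = 65.4 %

65.4 %


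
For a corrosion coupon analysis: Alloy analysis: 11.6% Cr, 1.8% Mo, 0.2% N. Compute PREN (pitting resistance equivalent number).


Apply the PREN formula: PREN = Cr + 3.3*Mo + 16*N
PREN = 11.6 + 3.3*1.8 + 16*0.2
PREN = 11.6 + 5.94 + 3.2 = 20.74

20.74


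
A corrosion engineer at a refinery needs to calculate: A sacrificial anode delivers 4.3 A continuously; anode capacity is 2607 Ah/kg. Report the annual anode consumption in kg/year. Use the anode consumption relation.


Annual consumption = current * hours per year / capacity
Rate = 4.3 * 8760 / 2607 = 14.4 kg/year

14.4 kg/year


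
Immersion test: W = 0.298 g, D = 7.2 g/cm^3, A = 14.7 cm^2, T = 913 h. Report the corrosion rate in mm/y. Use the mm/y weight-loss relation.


Apply the mm/y weight-loss relation: CR = 87600 * W / (D * A * T)
Numerator: 87600 * 0.298 = 26104.8
Denominator: 7.2 * 14.7 * 913 = 96631.92
CR = 26104.8 / 96631.92 = 0.270147 mm/y

0.270147 mm/y


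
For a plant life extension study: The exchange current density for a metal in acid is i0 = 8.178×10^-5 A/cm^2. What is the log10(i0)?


i0 = 8.178×10^-5 A/cm^2
log10(i0) = -4.087

-4.087


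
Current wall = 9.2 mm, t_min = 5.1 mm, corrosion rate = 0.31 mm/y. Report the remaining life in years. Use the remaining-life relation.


Apply the remaining-life relation: RL = (t_current − t_min) / CR
RL = (9.2 − 5.1) / 0.31 = 4.1 / 0.31 = 13.2 years

13.2 years


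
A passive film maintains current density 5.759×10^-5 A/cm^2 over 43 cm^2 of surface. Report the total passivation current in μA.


I = i_pass * A, then convert A → μA (×10^6)
I = 5.759×10^-5 * 43 * 10^6 = 2476.37 μA

2476.37 μA


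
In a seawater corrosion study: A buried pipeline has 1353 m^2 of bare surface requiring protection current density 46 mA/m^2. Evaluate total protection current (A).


I = area * current density, then convert mA → A (÷1000)
I = 1353 * 46 / 1000 = 62.24 A

62.24 A


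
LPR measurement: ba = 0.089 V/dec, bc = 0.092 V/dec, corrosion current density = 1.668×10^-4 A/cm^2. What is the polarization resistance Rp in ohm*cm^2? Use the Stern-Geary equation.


Apply the Stern-Geary equation: Rp = ba*bc / (2.303*icorr*(ba+bc))
ba*bc = 0.089*0.092 = 0.008188
ba+bc = 0.181; 2.303*icorr*(ba+bc) = 2.303*1.668×10^-4*0.181 = 6.9529412×10^-5
Rp = 0.008188 / 6.9529412×10^-5 = 117.8 ohm*cm^2

117.8 ohm*cm^2


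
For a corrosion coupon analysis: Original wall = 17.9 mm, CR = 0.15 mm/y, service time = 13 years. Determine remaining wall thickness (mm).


Remaining wall = original − CR × time
t = 17.9 − 0.15*13 = 17.9 − 1.95 = 15.95 mm

15.95 mm


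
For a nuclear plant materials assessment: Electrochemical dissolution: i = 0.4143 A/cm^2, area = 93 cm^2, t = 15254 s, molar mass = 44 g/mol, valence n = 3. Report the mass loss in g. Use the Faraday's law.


Apply Faraday's law: m = i*A*t*M / (n*F)
Total charge passed Q = i*A*t = 0.4143*93*15254 = 587735.0946 C
m = Q*M/(n*F) = 587735.0946*44/(3*96485) = 89.3415 g

89.3415 g


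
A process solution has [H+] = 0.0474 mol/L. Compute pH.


pH = −log10[H+]
pH = −log10(0.0474) = 1.32

1.32


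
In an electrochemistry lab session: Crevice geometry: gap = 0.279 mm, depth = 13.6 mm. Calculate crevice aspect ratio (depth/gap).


Aspect ratio = depth / gap
Ratio = 13.6 / 0.279 = 48.7

48.7


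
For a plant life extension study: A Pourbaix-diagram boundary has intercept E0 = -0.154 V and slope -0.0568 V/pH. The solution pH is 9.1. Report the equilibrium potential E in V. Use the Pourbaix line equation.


Apply the Pourbaix line equation: E = E0 + slope*pH
E = -0.154 + (-0.0568)*9.1 = -0.154 + (-0.51688) = -0.67088 V
Rounded to 3 decimal places: E = -0.671 V

-0.671 V


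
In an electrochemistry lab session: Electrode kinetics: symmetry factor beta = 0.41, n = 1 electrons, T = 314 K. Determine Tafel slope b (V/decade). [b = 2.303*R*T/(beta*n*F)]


Apply the Tafel slope relation: b = 2.303*R*T/(beta*n*F)
Numerator: 2.303 * 8.314 * 314 = 6012.2
Denominator: 0.41 * 1 * 96485 = 39558.85
b = 6012.2 / 39558.85 = 0.152 V/decade

0.152 V/decade


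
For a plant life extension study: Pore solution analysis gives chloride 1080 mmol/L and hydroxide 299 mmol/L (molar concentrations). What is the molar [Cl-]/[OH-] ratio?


Threshold parameter = [Cl-] / [OH-] (molar basis; both in mmol/L, so units cancel)
Ratio = 1080 / 299 = 3.61

3.61


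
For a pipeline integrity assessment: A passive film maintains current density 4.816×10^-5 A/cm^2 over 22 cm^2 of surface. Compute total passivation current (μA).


I = i_pass * A, then convert A → μA (×10^6)
I = 4.816×10^-5 * 22 * 10^6 = 1059.52 μA

1059.52 μA


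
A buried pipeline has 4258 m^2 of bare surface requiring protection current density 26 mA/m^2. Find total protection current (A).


I = area * current density, then convert mA → A (÷1000)
I = 4258 * 26 / 1000 = 110.71 A

110.71 A


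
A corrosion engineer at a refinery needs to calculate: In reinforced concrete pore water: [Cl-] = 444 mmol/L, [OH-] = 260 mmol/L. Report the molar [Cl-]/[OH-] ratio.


Threshold parameter = [Cl-] / [OH-] (molar basis; both in mmol/L, so units cancel)
Ratio = 444 / 260 = 1.71

1.71


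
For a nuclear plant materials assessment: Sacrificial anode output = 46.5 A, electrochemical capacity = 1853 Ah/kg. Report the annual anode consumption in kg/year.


Annual consumption = current * hours per year / capacity
Rate = 46.5 * 8760 / 1853 = 219.8 kg/year

219.8 kg/year


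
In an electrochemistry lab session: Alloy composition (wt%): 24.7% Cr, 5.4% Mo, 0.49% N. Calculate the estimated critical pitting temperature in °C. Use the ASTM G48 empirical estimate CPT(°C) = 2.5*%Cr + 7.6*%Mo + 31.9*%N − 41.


Apply the ASTM G48 empirical CPT estimate: CPT(°C) = 2.5*%Cr + 7.6*%Mo + 31.9*%N − 41
2.5*24.7 = 61.75; 7.6*5.4 = 41.04; 31.9*0.49 = 15.631
CPT = 61.75 + 41.04 + 15.631 − 41 = 77.421 °C
Rounded to 0.1 °C: CPT ≈ 77.4 °C

77.4 °C


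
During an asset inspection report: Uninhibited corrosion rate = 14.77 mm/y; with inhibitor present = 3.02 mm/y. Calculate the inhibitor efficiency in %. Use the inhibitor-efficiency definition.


Apply the inhibitor-efficiency definition: IE = (CR_blank − CR_inh)/CR_blank × 100
IE = (14.77 − 3.02) / 14.77 × 100
IE = 11.75 / 14.77 × 100 = 79.6 %

79.6 %


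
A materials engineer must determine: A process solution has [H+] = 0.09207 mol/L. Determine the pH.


pH = −log10[H+]
pH = −log10(0.09207) = 1.04

1.04


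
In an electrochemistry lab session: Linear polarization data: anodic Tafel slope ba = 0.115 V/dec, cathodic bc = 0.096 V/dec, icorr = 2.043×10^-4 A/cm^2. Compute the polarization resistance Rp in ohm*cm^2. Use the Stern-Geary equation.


Apply the Stern-Geary equation: Rp = ba*bc / (2.303*icorr*(ba+bc))
ba*bc = 0.115*0.096 = 0.01104
ba+bc = 0.211; 2.303*icorr*(ba+bc) = 2.303*2.043×10^-4*0.211 = 9.9276112×10^-5
Rp = 0.01104 / 9.9276112×10^-5 = 111.2 ohm*cm^2

111.2 ohm*cm^2


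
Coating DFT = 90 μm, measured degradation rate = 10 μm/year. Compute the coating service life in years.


Service life = thickness / degradation rate
Life = 90 / 10 = 9.0 years

9.0 years


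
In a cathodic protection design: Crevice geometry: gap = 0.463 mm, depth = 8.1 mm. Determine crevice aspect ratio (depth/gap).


Aspect ratio = depth / gap
Ratio = 8.1 / 0.463 = 17.5

17.5


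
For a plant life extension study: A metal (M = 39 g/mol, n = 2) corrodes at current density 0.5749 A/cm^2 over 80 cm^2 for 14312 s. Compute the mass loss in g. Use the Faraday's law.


Apply Faraday's law: m = i*A*t*M / (n*F)
Total charge passed Q = i*A*t = 0.5749*80*14312 = 658237.504 C
m = Q*M/(n*F) = 658237.504*39/(2*96485) = 133.0324 g

133.0324 g


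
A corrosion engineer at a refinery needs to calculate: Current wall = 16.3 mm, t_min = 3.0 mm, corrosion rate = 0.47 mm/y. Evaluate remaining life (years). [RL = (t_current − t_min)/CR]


Apply the remaining-life relation: RL = (t_current − t_min) / CR
RL = (16.3 − 3.0) / 0.47 = 13.3 / 0.47 = 28.3 years

28.3 years


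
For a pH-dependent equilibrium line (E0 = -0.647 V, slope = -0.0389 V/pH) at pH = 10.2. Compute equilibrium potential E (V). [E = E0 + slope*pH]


Apply the Pourbaix line equation: E = E0 + slope*pH
E = -0.647 + (-0.0389)*10.2 = -0.647 + (-0.39678) = -1.04378 V
Rounded to 3 decimal places: E = -1.044 V

-1.044 V


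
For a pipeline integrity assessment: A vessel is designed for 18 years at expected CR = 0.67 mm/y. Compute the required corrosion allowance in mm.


Corrosion allowance = CR × design life
CA = 0.67 * 18 = 12.06 mm

12.06 mm


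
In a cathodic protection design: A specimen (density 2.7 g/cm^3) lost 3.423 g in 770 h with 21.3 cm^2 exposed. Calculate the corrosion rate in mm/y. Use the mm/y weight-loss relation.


Apply the mm/y weight-loss relation: CR = 87600 * W / (D * A * T)
Numerator: 87600 * 3.423 = 299854.8
Denominator: 2.7 * 21.3 * 770 = 44282.7
CR = 299854.8 / 44282.7 = 6.7714 mm/y

6.7714 mm/y


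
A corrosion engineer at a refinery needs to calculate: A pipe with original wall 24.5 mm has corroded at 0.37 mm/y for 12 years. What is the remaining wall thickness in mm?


Remaining wall = original − CR × time
t = 24.5 − 0.37*12 = 24.5 − 4.44 = 20.06 mm

20.06 mm


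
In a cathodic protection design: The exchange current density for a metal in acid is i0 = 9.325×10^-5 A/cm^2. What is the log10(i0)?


i0 = 9.325×10^-5 A/cm^2
log10(i0) = -4.03

-4.03


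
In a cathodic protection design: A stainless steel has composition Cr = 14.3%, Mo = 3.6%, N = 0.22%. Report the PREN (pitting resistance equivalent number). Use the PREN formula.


Apply the PREN formula: PREN = Cr + 3.3*Mo + 16*N
PREN = 14.3 + 3.3*3.6 + 16*0.22
PREN = 14.3 + 11.88 + 3.52 = 29.7

29.7


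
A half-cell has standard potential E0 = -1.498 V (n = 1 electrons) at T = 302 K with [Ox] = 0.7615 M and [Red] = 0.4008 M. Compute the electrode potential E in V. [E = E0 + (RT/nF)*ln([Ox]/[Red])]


Apply the Nernst equation: E = E0 + (RT/nF)*ln([Ox]/[Red])
Step 1: RT/nF = 8.314*302/(1*96485) = 0.02602299 V
Step 2: [Ox]/[Red] = 0.7615/0.4008 = 1.89995
Step 3: ln(1.89995) = 0.641828
Step 4: correction = 0.02602299 * 0.641828 = 0.0167 V
E = -1.498 + 0.0167 = -1.4813 V

-1.4813 V


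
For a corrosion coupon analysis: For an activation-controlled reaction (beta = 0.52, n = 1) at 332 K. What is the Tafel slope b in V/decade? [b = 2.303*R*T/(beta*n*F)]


Apply the Tafel slope relation: b = 2.303*R*T/(beta*n*F)
Numerator: 2.303 * 8.314 * 332 = 6356.85
Denominator: 0.52 * 1 * 96485 = 50172.2
b = 6356.85 / 50172.2 = 0.127 V/decade

0.127 V/decade


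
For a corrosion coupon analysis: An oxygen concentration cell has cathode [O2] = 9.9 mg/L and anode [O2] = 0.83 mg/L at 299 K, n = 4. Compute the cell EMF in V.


Apply the Nernst concentration-cell relation: E = (RT/nF)*ln(C_cathode/C_anode)
RT/nF = 8.314*299/(4*96485) = 0.00644112 V
ln(9.9/0.83) = 2.47886
E = 0.00644112 * 2.47886 = 0.01597 V

0.01597 V


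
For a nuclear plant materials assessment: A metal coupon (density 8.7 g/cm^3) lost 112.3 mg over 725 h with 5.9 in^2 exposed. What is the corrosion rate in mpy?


Apply the mpy weight-loss relation: CR = 534 * W / (D * A * T)
Numerator: 534 * 112.3 = 59968.2
Denominator: 8.7 * 5.9 * 725 = 37214.25
CR = 59968.2 / 37214.25 = 1.611 mpy

1.611 mpy


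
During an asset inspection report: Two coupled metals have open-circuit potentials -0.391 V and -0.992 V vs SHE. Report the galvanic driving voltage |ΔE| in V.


Driving voltage is the absolute potential difference.
|ΔE| = |-0.391 − (-0.992)| = 0.601 V

0.601 V


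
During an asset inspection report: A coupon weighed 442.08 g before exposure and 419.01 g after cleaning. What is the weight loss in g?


Weight loss = initial − final
WL = 442.08 − 419.01 = 23.07 g

23.07 g


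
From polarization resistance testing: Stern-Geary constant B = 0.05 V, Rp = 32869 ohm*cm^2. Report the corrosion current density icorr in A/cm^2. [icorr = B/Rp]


Apply the Stern-Geary relation: icorr = B / Rp
icorr = 0.05 / 32869 = 1.521×10^-6 A/cm^2

1.521×10^-6 A/cm^2


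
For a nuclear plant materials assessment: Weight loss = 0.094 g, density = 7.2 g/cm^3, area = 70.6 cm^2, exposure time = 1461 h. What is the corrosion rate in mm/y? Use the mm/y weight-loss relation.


Apply the mm/y weight-loss relation: CR = 87600 * W / (D * A * T)
Numerator: 87600 * 0.094 = 8234.4
Denominator: 7.2 * 70.6 * 1461 = 742655.52
CR = 8234.4 / 742655.52 = 0.0111 mm/y

0.0111 mm/y


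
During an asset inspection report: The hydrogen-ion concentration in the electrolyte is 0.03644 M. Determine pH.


pH = −log10[H+]
pH = −log10(0.03644) = 1.44

1.44


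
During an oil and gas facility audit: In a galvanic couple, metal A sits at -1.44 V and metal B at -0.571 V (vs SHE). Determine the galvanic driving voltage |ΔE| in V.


Driving voltage is the absolute potential difference.
|ΔE| = |-1.44 − (-0.571)| = 0.869 V

0.869 V


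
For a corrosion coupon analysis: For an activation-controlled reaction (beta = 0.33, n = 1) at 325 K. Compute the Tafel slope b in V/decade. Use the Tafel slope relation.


Apply the Tafel slope relation: b = 2.303*R*T/(beta*n*F)
Numerator: 2.303 * 8.314 * 325 = 6222.82
Denominator: 0.33 * 1 * 96485 = 31840.05
b = 6222.82 / 31840.05 = 0.1954 V/decade

0.1954 V/decade


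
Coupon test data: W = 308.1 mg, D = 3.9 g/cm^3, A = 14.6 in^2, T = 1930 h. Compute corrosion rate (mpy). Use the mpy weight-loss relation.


Apply the mpy weight-loss relation: CR = 534 * W / (D * A * T)
Numerator: 534 * 308.1 = 164525.4
Denominator: 3.9 * 14.6 * 1930 = 109894.2
CR = 164525.4 / 109894.2 = 1.49713 mpy

1.49713 mpy


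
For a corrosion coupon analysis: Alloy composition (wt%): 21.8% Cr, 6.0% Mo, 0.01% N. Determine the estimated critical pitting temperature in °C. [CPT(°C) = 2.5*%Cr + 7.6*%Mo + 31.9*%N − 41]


Apply the ASTM G48 empirical CPT estimate: CPT(°C) = 2.5*%Cr + 7.6*%Mo + 31.9*%N − 41
2.5*21.8 = 54.5; 7.6*6.0 = 45.6; 31.9*0.01 = 0.319
CPT = 54.5 + 45.6 + 0.319 − 41 = 59.419 °C
Rounded to 0.1 °C: CPT ≈ 59.4 °C

59.4 °C


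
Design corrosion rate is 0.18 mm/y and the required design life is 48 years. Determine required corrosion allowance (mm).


Corrosion allowance = CR × design life
CA = 0.18 * 48 = 8.64 mm

8.64 mm


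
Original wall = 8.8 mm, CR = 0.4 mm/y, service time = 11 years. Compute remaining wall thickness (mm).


Remaining wall = original − CR × time
t = 8.8 − 0.4*11 = 8.8 − 4.4 = 4.4 mm

4.4 mm


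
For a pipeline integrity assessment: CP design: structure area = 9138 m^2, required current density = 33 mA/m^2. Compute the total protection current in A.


I = area * current density, then convert mA → A (÷1000)
I = 9138 * 33 / 1000 = 301.55 A

301.55 A


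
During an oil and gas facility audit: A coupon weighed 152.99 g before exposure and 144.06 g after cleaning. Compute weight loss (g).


Weight loss = initial − final
WL = 152.99 − 144.06 = 8.93 g

8.93 g


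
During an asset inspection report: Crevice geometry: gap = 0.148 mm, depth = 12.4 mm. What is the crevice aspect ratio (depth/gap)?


Aspect ratio = depth / gap
Ratio = 12.4 / 0.148 = 83.8

83.8


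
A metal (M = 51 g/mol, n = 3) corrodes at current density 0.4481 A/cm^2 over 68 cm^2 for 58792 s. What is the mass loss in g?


Apply Faraday's law: m = i*A*t*M / (n*F)
Total charge passed Q = i*A*t = 0.4481*68*58792 = 1791439.2736 C
m = Q*M/(n*F) = 1791439.2736*51/(3*96485) = 315.639 g

315.639 g


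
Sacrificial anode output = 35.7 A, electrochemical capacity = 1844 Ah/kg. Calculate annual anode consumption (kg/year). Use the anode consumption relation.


Annual consumption = current * hours per year / capacity
Rate = 35.7 * 8760 / 1844 = 169.6 kg/year

169.6 kg/year


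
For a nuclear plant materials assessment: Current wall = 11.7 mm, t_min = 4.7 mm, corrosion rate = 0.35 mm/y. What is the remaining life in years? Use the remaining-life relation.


Apply the remaining-life relation: RL = (t_current − t_min) / CR
RL = (11.7 − 4.7) / 0.35 = 7.0 / 0.35 = 20.0 years

20.0 years


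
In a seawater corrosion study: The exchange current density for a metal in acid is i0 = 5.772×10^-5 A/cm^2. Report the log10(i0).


i0 = 5.772×10^-5 A/cm^2
log10(i0) = -4.239

-4.239


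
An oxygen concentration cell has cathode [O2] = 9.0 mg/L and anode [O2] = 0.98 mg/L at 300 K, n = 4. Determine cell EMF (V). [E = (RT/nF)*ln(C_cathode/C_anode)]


Apply the Nernst concentration-cell relation: E = (RT/nF)*ln(C_cathode/C_anode)
RT/nF = 8.314*300/(4*96485) = 0.00646266 V
ln(9.0/0.98) = 2.21743
E = 0.00646266 * 2.21743 = 0.01433 V

0.01433 V


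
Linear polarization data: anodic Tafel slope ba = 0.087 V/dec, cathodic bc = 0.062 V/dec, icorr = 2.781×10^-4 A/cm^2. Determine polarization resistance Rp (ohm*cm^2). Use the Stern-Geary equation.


Apply the Stern-Geary equation: Rp = ba*bc / (2.303*icorr*(ba+bc))
ba*bc = 0.087*0.062 = 0.005394
ba+bc = 0.149; 2.303*icorr*(ba+bc) = 2.303*2.781×10^-4*0.149 = 9.5429181×10^-5
Rp = 0.005394 / 9.5429181×10^-5 = 56.52 ohm*cm^2

56.52 ohm*cm^2


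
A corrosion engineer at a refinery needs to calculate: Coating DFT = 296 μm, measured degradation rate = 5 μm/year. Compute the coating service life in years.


Service life = thickness / degradation rate
Life = 296 / 5 = 59.2 years

59.2 years


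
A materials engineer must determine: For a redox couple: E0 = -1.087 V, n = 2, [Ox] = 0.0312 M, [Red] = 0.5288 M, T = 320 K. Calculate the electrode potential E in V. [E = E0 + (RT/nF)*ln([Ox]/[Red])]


Apply the Nernst equation: E = E0 + (RT/nF)*ln([Ox]/[Red])
Step 1: RT/nF = 8.314*320/(2*96485) = 0.01378701 V
Step 2: [Ox]/[Red] = 0.0312/0.5288 = 0.059002
Step 3: ln(0.059002) = -2.830184
Step 4: correction = 0.01378701 * -2.830184 = -0.039 V
E = -1.087 + -0.039 = -1.126 V

-1.126 V


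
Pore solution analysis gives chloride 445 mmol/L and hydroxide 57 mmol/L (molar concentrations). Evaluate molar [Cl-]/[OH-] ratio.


Threshold parameter = [Cl-] / [OH-] (molar basis; both in mmol/L, so units cancel)
Ratio = 445 / 57 = 7.81

7.81


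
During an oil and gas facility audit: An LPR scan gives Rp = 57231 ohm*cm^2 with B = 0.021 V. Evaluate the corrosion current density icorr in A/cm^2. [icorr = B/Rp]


Apply the Stern-Geary relation: icorr = B / Rp
icorr = 0.021 / 57231 = 3.669×10^-7 A/cm^2

3.669×10^-7 A/cm^2


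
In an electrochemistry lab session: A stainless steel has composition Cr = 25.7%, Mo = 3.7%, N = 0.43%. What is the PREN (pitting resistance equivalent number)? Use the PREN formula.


Apply the PREN formula: PREN = Cr + 3.3*Mo + 16*N
PREN = 25.7 + 3.3*3.7 + 16*0.43
PREN = 25.7 + 12.21 + 6.88 = 44.79

44.79


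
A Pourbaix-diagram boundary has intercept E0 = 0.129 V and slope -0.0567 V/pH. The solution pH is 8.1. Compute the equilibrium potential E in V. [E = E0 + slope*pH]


Apply the Pourbaix line equation: E = E0 + slope*pH
E = 0.129 + (-0.0567)*8.1 = 0.129 + (-0.45927) = -0.33027 V
Rounded to 4 decimal places: E = -0.3303 V

-0.3303 V


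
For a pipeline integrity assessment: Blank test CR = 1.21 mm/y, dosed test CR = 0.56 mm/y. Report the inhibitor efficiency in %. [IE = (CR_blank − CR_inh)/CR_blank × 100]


Apply the inhibitor-efficiency definition: IE = (CR_blank − CR_inh)/CR_blank × 100
IE = (1.21 − 0.56) / 1.21 × 100
IE = 0.65 / 1.21 × 100 = 53.7 %

53.7 %


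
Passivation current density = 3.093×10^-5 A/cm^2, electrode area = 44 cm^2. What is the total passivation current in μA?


I = i_pass * A, then convert A → μA (×10^6)
I = 3.093×10^-5 * 44 * 10^6 = 1360.92 μA

1360.92 μA


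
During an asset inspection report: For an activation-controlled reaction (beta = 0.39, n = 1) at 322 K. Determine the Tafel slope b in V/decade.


Apply the Tafel slope relation: b = 2.303*R*T/(beta*n*F)
Numerator: 2.303 * 8.314 * 322 = 6165.38
Denominator: 0.39 * 1 * 96485 = 37629.15
b = 6165.38 / 37629.15 = 0.1638 V/decade

0.1638 V/decade


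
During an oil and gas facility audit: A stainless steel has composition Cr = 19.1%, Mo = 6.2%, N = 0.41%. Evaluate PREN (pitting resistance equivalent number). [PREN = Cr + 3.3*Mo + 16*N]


Apply the PREN formula: PREN = Cr + 3.3*Mo + 16*N
PREN = 19.1 + 3.3*6.2 + 16*0.41
PREN = 19.1 + 20.46 + 6.56 = 46.12

46.12


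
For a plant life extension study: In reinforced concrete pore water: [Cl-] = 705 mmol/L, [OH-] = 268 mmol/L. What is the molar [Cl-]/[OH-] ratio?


Threshold parameter = [Cl-] / [OH-] (molar basis; both in mmol/L, so units cancel)
Ratio = 705 / 268 = 2.63

2.63


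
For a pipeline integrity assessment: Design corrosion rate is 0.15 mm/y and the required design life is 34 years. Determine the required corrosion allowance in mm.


Corrosion allowance = CR × design life
CA = 0.15 * 34 = 5.1 mm

5.1 mm


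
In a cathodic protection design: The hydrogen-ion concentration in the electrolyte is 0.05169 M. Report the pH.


pH = −log10[H+]
pH = −log10(0.05169) = 1.29

1.29


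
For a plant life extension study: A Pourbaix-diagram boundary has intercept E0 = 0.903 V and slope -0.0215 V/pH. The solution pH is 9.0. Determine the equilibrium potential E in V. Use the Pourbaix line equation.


Apply the Pourbaix line equation: E = E0 + slope*pH
E = 0.903 + (-0.0215)*9.0 = 0.903 + (-0.1935) = 0.7095 V
Rounded to 3 decimal places: E = 0.710 V

0.710 V


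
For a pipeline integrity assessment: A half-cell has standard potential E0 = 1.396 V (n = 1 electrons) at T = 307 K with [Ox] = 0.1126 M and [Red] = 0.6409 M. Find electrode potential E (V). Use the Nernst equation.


Apply the Nernst equation: E = E0 + (RT/nF)*ln([Ox]/[Red])
Step 1: RT/nF = 8.314*307/(1*96485) = 0.02645383 V
Step 2: [Ox]/[Red] = 0.1126/0.6409 = 0.17569
Step 3: ln(0.17569) = -1.739034
Step 4: correction = 0.02645383 * -1.739034 = -0.046 V
E = 1.396 + -0.046 = 1.35 V

1.35 V


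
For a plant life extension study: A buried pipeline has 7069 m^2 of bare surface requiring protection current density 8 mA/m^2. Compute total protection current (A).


I = area * current density, then convert mA → A (÷1000)
I = 7069 * 8 / 1000 = 56.55 A

56.55 A


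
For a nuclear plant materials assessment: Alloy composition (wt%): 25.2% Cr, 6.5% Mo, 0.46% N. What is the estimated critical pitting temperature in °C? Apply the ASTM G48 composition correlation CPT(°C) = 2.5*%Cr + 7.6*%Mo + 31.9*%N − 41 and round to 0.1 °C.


Apply the ASTM G48 empirical CPT estimate: CPT(°C) = 2.5*%Cr + 7.6*%Mo + 31.9*%N − 41
2.5*25.2 = 63; 7.6*6.5 = 49.4; 31.9*0.46 = 14.674
CPT = 63 + 49.4 + 14.674 − 41 = 86.074 °C
Rounded to 0.1 °C: CPT ≈ 86.1 °C

86.1 °C


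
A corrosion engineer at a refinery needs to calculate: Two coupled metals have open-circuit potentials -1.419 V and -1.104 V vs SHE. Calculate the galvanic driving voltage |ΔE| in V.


Driving voltage is the absolute potential difference.
|ΔE| = |-1.419 − (-1.104)| = 0.315 V

0.315 V


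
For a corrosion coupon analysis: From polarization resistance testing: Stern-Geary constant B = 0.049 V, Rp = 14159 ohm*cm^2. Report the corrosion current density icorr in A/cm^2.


Apply the Stern-Geary relation: icorr = B / Rp
icorr = 0.049 / 14159 = 3.461×10^-6 A/cm^2

3.461×10^-6 A/cm^2


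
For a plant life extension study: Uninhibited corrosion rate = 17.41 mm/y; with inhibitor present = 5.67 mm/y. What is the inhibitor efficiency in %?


Apply the inhibitor-efficiency definition: IE = (CR_blank − CR_inh)/CR_blank × 100
IE = (17.41 − 5.67) / 17.41 × 100
IE = 11.74 / 17.41 × 100 = 67.4 %

67.4 %


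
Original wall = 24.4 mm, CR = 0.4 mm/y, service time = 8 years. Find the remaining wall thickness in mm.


Remaining wall = original − CR × time
t = 24.4 − 0.4*8 = 24.4 − 3.2 = 21.2 mm

21.2 mm


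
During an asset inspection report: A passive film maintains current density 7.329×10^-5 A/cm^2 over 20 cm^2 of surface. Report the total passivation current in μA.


I = i_pass * A, then convert A → μA (×10^6)
I = 7.329×10^-5 * 20 * 10^6 = 1465.8 μA

1465.8 μA


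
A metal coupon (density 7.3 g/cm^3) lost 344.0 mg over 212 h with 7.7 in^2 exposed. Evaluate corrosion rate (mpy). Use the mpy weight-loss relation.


Apply the mpy weight-loss relation: CR = 534 * W / (D * A * T)
Numerator: 534 * 344.0 = 183696.0
Denominator: 7.3 * 7.7 * 212 = 11916.52
CR = 183696.0 / 11916.52 = 15.41524 mpy

15.41524 mpy


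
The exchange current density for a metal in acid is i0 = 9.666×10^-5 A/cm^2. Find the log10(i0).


i0 = 9.666×10^-5 A/cm^2
log10(i0) = -4.015

-4.015


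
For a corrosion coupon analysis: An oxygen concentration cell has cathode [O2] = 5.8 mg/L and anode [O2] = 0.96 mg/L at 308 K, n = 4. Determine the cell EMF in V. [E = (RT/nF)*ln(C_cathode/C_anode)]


Apply the Nernst concentration-cell relation: E = (RT/nF)*ln(C_cathode/C_anode)
RT/nF = 8.314*308/(4*96485) = 0.006635 V
ln(5.8/0.96) = 1.79868
E = 0.006635 * 1.79868 = 0.01193 V

0.01193 V


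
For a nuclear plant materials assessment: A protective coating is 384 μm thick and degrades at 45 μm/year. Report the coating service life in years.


Service life = thickness / degradation rate
Life = 384 / 45 = 8.5 years

8.5 years


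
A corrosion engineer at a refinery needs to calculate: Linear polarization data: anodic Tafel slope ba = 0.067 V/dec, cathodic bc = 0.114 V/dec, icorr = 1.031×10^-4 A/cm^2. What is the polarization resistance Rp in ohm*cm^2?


Apply the Stern-Geary equation: Rp = ba*bc / (2.303*icorr*(ba+bc))
ba*bc = 0.067*0.114 = 0.007638
ba+bc = 0.181; 2.303*icorr*(ba+bc) = 2.303*1.031×10^-4*0.181 = 4.2976513×10^-5
Rp = 0.007638 / 4.2976513×10^-5 = 177.72 ohm*cm^2

177.72 ohm*cm^2


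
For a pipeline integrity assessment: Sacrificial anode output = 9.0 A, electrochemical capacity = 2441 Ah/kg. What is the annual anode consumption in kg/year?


Annual consumption = current * hours per year / capacity
Rate = 9.0 * 8760 / 2441 = 32.3 kg/year

32.3 kg/year


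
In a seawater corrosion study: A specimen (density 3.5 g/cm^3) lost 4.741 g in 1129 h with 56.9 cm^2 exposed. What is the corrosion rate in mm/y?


Apply the mm/y weight-loss relation: CR = 87600 * W / (D * A * T)
Numerator: 87600 * 4.741 = 415311.6
Denominator: 3.5 * 56.9 * 1129 = 224840.35
CR = 415311.6 / 224840.35 = 1.8471 mm/y

1.8471 mm/y


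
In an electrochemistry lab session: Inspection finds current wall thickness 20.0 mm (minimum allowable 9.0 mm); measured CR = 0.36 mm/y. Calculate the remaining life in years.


Apply the remaining-life relation: RL = (t_current − t_min) / CR
RL = (20.0 − 9.0) / 0.36 = 11.0 / 0.36 = 30.6 years

30.6 years


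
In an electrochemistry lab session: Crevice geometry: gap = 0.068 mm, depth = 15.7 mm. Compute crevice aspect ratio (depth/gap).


Aspect ratio = depth / gap
Ratio = 15.7 / 0.068 = 230.9

230.9


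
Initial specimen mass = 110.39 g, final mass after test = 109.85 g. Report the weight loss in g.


Weight loss = initial − final
WL = 110.39 − 109.85 = 0.54 g

0.54 g


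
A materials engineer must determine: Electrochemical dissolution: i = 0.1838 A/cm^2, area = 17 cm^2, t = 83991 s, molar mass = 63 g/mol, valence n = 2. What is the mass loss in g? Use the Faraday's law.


Apply Faraday's law: m = i*A*t*M / (n*F)
Total charge passed Q = i*A*t = 0.1838*17*83991 = 262438.2786 C
m = Q*M/(n*F) = 262438.2786*63/(2*96485) = 85.6797 g

85.6797 g


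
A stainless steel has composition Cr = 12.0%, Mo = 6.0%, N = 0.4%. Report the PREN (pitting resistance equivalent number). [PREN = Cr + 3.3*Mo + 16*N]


Apply the PREN formula: PREN = Cr + 3.3*Mo + 16*N
PREN = 12.0 + 3.3*6.0 + 16*0.4
PREN = 12.0 + 19.8 + 6.4 = 38.2

38.2


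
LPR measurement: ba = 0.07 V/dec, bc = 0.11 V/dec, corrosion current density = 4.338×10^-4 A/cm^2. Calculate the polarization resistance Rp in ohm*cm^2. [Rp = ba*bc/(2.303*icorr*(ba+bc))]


Apply the Stern-Geary equation: Rp = ba*bc / (2.303*icorr*(ba+bc))
ba*bc = 0.07*0.11 = 0.0077
ba+bc = 0.18; 2.303*icorr*(ba+bc) = 2.303*4.338×10^-4*0.18 = 1.7982745×10^-4
Rp = 0.0077 / 1.7982745×10^-4 = 42.82 ohm*cm^2

42.82 ohm*cm^2


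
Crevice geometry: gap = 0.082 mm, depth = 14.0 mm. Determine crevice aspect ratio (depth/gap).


Aspect ratio = depth / gap
Ratio = 14.0 / 0.082 = 170.7

170.7


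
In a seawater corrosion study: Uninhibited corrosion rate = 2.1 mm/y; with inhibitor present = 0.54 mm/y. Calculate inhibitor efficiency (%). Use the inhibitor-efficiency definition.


Apply the inhibitor-efficiency definition: IE = (CR_blank − CR_inh)/CR_blank × 100
IE = (2.1 − 0.54) / 2.1 × 100
IE = 1.56 / 2.1 × 100 = 74.3 %

74.3 %


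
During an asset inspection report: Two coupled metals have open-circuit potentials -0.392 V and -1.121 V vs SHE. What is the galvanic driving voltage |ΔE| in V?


Driving voltage is the absolute potential difference.
|ΔE| = |-0.392 − (-1.121)| = 0.729 V

0.729 V
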